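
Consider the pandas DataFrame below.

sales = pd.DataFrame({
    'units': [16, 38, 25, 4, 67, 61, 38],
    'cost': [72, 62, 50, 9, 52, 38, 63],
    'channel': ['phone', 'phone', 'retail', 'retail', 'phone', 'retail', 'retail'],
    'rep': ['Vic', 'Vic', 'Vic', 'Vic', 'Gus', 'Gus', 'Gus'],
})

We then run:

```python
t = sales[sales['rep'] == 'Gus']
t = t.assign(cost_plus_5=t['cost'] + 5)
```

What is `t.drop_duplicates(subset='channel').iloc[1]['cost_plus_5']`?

43

filter rows where rep == 'Gus':
   units  cost channel  rep
4     67    52   phone  Gus
5     61    38  retail  Gus
6     38    63  retail  Gus
add column cost_plus_5 = t['cost'] + 5:
   units  cost channel  rep  cost_plus_5
4     67    52   phone  Gus           57
5     61    38  retail  Gus           43
6     38    63  retail  Gus           68
drop duplicate channel (keep=first):
   units  cost channel  rep  cost_plus_5
4     67    52   phone  Gus           57
5     61    38  retail  Gus           43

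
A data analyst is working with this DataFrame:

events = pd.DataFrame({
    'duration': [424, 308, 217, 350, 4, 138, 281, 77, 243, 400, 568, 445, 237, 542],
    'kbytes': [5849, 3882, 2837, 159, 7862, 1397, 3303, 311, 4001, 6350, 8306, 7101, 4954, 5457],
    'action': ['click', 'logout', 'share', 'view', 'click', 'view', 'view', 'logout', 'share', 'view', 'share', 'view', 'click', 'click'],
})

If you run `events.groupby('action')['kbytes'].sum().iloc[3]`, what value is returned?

18310

group by action, sum of kbytes:
action
click     24122
logout     4193
share     15144
view      18310
Name: kbytes, dtype: int64
Hence 18310.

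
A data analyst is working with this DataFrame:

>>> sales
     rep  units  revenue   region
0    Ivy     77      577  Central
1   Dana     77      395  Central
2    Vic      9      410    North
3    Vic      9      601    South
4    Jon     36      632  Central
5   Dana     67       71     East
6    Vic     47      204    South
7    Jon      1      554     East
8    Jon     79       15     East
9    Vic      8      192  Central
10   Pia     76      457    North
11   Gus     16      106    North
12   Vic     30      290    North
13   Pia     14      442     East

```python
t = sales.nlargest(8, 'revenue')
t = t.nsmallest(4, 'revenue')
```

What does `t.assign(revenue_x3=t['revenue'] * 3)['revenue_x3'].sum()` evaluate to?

take 8 rows with largest revenue:
     rep  units  revenue   region
4    Jon     36      632  Central
3    Vic      9      601    South
0    Ivy     77      577  Central
7    Jon      1      554     East
10   Pia     76      457    North
13   Pia     14      442     East
2    Vic      9      410    North
1   Dana     77      395  Central
take 4 rows with smallest revenue:
     rep  units  revenue   region
1   Dana     77      395  Central
2    Vic      9      410    North
13   Pia     14      442     East
10   Pia     76      457    North
add column revenue_x3 = t['revenue'] * 3:
     rep  units  revenue   region  revenue_x3
1   Dana     77      395  Central        1185
2    Vic      9      410    North        1230
13   Pia     14      442     East        1326
10   Pia     76      457    North        1371

5112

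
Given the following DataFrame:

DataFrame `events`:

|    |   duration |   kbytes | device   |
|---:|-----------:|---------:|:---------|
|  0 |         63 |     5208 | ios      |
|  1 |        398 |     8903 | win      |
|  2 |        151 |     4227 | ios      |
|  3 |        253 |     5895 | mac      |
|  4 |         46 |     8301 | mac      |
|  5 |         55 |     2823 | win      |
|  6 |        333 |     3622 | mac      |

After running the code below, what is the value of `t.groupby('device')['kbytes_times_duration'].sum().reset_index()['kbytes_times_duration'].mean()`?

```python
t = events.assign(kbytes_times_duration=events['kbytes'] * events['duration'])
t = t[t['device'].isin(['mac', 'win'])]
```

3389033.0

add column kbytes_times_duration = events['kbytes'] * events['duration']:
   duration  kbytes device  kbytes_times_duration
0        63    5208    ios                 328104
1       398    8903    win                3543394
2       151    4227    ios                 638277
3       253    5895    mac                1491435
4        46    8301    mac                 381846
5        55    2823    win                 155265
6       333    3622    mac                1206126
filter rows where device in ['mac', 'win']:
   duration  kbytes device  kbytes_times_duration
1       398    8903    win                3543394
3       253    5895    mac                1491435
4        46    8301    mac                 381846
5        55    2823    win                 155265
6       333    3622    mac                1206126
group by device, sum of kbytes_times_duration:
device
mac    3079407
win    3698659
Name: kbytes_times_duration, dtype: int64
reset_index():
  device  kbytes_times_duration
0    mac                3079407
1    win                3698659
Taking the mean of column 'kbytes_times_duration' gives 3389033.0.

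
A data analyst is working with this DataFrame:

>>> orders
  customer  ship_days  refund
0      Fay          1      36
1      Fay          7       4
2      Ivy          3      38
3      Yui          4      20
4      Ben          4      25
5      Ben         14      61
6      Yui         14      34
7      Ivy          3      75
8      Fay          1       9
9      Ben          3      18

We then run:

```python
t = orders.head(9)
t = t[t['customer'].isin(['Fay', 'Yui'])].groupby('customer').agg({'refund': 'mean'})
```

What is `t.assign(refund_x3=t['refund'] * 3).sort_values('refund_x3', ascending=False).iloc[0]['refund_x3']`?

81.0

take first 9 rows:
  customer  ship_days  refund
0      Fay          1      36
1      Fay          7       4
2      Ivy          3      38
3      Yui          4      20
4      Ben          4      25
5      Ben         14      61
6      Yui         14      34
7      Ivy          3      75
8      Fay          1       9
filter rows where customer in ['Fay', 'Yui']:
  customer  ship_days  refund
0      Fay          1      36
1      Fay          7       4
3      Yui          4      20
6      Yui         14      34
8      Fay          1       9
group by customer, mean of refund:
             refund
customer           
Fay       16.333333
Yui       27.000000
add column refund_x3 = t['refund'] * 3:
             refund  refund_x3
customer                      
Fay       16.333333       49.0
Yui       27.000000       81.0
sort by refund_x3 descending:
             refund  refund_x3
customer                      
Yui       27.000000       81.0
Fay       16.333333       49.0
Taking the value at position 0, column 'refund_x3' gives 81.0.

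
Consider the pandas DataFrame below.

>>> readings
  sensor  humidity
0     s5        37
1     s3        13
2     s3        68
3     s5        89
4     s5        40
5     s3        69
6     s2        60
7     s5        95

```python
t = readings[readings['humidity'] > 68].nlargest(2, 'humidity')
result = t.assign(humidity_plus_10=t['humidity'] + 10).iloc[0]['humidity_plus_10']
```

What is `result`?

105

filter rows where humidity > 68:
  sensor  humidity
3     s5        89
5     s3        69
7     s5        95
take 2 rows with largest humidity:
  sensor  humidity
7     s5        95
3     s5        89
add column humidity_plus_10 = t['humidity'] + 10:
  sensor  humidity  humidity_plus_10
7     s5        95               105
3     s5        89                99
Taking the value at position 0, column 'humidity_plus_10' gives 105.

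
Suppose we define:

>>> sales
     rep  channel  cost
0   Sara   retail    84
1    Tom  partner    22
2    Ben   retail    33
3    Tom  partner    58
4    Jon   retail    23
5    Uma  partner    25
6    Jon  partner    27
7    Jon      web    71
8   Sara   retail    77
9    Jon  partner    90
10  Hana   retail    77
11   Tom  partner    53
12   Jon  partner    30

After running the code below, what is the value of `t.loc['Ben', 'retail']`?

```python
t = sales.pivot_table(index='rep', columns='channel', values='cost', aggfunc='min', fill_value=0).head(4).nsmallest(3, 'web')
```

33

pivot: rows=rep, cols=channel, min(cost):
channel  partner  retail  web
rep                          
Ben            0      33    0
Hana           0      77    0
Jon           27      23   71
Sara           0      77    0
Tom           22       0    0
Uma           25       0    0
take first 4 rows:
channel  partner  retail  web
rep                          
Ben            0      33    0
Hana           0      77    0
Jon           27      23   71
Sara           0      77    0
take 3 rows with smallest web:
channel  partner  retail  web
rep                          
Ben            0      33    0
Hana           0      77    0
Sara           0      77    0
value at row 'Ben', column 'retail' → 33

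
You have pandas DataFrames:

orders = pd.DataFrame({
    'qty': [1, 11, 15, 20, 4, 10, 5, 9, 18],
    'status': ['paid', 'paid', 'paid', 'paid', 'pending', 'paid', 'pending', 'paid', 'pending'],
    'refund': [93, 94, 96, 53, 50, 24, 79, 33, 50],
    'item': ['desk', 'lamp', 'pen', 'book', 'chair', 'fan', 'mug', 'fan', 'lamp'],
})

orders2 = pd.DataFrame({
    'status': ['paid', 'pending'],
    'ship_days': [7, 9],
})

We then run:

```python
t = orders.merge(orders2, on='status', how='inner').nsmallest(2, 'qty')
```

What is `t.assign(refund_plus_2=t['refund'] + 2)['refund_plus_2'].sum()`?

147

merge on 'status' (how='inner') → 9 rows:
   qty   status  refund   item  ship_days
0    1     paid      93   desk          7
1   11     paid      94   lamp          7
2   15     paid      96    pen          7
3   20     paid      53   book          7
4    4  pending      50  chair          9
5   10     paid      24    fan          7
6    5  pending      79    mug          9
7    9     paid      33    fan          7
8   18  pending      50   lamp          9
take 2 rows with smallest qty:
   qty   status  refund   item  ship_days
0    1     paid      93   desk          7
4    4  pending      50  chair          9
add column refund_plus_2 = t['refund'] + 2:
   qty   status  refund   item  ship_days  refund_plus_2
0    1     paid      93   desk          7             95
4    4  pending      50  chair          9             52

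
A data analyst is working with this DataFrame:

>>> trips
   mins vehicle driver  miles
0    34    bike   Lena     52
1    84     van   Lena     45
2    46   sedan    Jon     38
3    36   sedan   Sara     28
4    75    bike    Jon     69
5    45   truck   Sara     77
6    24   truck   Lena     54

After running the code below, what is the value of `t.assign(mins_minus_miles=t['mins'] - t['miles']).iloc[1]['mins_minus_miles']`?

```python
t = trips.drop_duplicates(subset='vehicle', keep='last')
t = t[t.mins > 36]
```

6

drop duplicate vehicle (keep=last):
   mins vehicle driver  miles
1    84     van   Lena     45
3    36   sedan   Sara     28
4    75    bike    Jon     69
6    24   truck   Lena     54
filter rows where mins > 36:
   mins vehicle driver  miles
1    84     van   Lena     45
4    75    bike    Jon     69
add column mins_minus_miles = t['mins'] - t['miles']:
   mins vehicle driver  miles  mins_minus_miles
1    84     van   Lena     45                39
4    75    bike    Jon     69                 6
value at position 1, column 'mins_minus_miles' → 6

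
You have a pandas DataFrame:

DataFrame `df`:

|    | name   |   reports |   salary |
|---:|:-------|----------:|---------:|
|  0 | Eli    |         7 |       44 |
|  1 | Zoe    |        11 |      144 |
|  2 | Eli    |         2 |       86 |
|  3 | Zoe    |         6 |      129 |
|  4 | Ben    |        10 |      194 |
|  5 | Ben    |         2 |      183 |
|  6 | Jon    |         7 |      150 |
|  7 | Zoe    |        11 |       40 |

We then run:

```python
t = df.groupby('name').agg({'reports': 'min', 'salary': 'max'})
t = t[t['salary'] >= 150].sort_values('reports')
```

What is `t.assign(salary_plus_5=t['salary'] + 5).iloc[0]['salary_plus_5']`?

199

group by name: min(reports), max(salary):
      reports  salary
name                 
Ben         2     194
Eli         2      86
Jon         7     150
Zoe         6     144
filter rows where salary >= 150:
      reports  salary
name                 
Ben         2     194
Jon         7     150
sort by reports:
      reports  salary
name                 
Ben         2     194
Jon         7     150
add column salary_plus_5 = t['salary'] + 5:
      reports  salary  salary_plus_5
name                                
Ben         2     194            199
Jon         7     150            155
So iloc[0]['salary_plus_5'] = 199.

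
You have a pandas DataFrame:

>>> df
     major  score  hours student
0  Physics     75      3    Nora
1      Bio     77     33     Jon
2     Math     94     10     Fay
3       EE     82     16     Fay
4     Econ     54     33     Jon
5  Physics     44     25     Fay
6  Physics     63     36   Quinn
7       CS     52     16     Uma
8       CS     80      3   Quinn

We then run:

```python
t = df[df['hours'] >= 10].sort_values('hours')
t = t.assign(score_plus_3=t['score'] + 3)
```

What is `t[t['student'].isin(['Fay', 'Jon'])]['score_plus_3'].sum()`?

366

filter rows where hours >= 10:
     major  score  hours student
1      Bio     77     33     Jon
2     Math     94     10     Fay
3       EE     82     16     Fay
4     Econ     54     33     Jon
5  Physics     44     25     Fay
6  Physics     63     36   Quinn
7       CS     52     16     Uma
sort by hours:
     major  score  hours student
2     Math     94     10     Fay
3       EE     82     16     Fay
7       CS     52     16     Uma
5  Physics     44     25     Fay
1      Bio     77     33     Jon
4     Econ     54     33     Jon
6  Physics     63     36   Quinn
add column score_plus_3 = t['score'] + 3:
     major  score  hours student  score_plus_3
2     Math     94     10     Fay            97
3       EE     82     16     Fay            85
7       CS     52     16     Uma            55
5  Physics     44     25     Fay            47
1      Bio     77     33     Jon            80
4     Econ     54     33     Jon            57
6  Physics     63     36   Quinn            66
filter rows where student in ['Fay', 'Jon']:
     major  score  hours student  score_plus_3
2     Math     94     10     Fay            97
3       EE     82     16     Fay            85
5  Physics     44     25     Fay            47
1      Bio     77     33     Jon            80
4     Econ     54     33     Jon            57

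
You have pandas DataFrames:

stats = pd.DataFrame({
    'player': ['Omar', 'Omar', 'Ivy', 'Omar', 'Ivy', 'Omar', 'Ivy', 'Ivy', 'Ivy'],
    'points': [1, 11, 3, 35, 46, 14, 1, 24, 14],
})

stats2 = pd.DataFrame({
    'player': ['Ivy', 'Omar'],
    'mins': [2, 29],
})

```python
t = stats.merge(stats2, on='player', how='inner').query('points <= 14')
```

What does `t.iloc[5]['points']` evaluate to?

merge on 'player' (how='inner') → 9 rows:
  player  points  mins
0   Omar       1    29
1   Omar      11    29
2    Ivy       3     2
3   Omar      35    29
4    Ivy      46     2
5   Omar      14    29
6    Ivy       1     2
7    Ivy      24     2
8    Ivy      14     2
filter rows where points <= 14:
  player  points  mins
0   Omar       1    29
1   Omar      11    29
2    Ivy       3     2
5   Omar      14    29
6    Ivy       1     2
8    Ivy      14     2

14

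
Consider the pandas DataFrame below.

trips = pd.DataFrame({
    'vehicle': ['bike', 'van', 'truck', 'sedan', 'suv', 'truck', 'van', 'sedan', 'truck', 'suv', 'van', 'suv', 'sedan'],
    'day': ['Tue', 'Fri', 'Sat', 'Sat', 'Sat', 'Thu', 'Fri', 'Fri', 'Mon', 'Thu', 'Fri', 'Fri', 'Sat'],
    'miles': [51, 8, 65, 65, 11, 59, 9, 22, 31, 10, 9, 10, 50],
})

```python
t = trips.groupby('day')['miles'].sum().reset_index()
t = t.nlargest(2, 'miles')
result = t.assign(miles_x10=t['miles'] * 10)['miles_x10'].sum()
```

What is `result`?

2600

group by day, sum of miles:
day
Fri     58
Mon     31
Sat    191
Thu     69
Tue     51
Name: miles, dtype: int64
reset_index():
   day  miles
0  Fri     58
1  Mon     31
2  Sat    191
3  Thu     69
4  Tue     51
take 2 rows with largest miles:
   day  miles
2  Sat    191
3  Thu     69
add column miles_x10 = t['miles'] * 10:
   day  miles  miles_x10
2  Sat    191       1910
3  Thu     69        690
sum of column 'miles_x10' → 2600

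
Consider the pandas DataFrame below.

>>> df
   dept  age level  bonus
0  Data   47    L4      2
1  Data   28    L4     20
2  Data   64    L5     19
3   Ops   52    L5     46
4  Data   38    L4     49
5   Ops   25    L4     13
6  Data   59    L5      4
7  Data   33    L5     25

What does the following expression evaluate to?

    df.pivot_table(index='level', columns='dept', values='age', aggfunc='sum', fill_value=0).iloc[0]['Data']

113

pivot: rows=level, cols=dept, sum(age):
dept   Data  Ops
level           
L4      113   25
L5      156   52
So iloc[0]['Data'] = 113.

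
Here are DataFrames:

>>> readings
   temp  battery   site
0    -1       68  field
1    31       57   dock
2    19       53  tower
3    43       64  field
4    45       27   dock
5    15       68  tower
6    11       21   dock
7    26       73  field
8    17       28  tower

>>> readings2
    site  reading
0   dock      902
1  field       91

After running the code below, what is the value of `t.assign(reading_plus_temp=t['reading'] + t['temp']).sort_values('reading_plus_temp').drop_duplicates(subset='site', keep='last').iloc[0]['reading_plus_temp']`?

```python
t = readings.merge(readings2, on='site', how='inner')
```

134

merge on 'site' (how='inner') → 6 rows:
   temp  battery   site  reading
0    -1       68  field       91
1    31       57   dock      902
2    43       64  field       91
3    45       27   dock      902
4    11       21   dock      902
5    26       73  field       91
add column reading_plus_temp = t['reading'] + t['temp']:
   temp  battery   site  reading  reading_plus_temp
0    -1       68  field       91                 90
1    31       57   dock      902                933
2    43       64  field       91                134
3    45       27   dock      902                947
4    11       21   dock      902                913
5    26       73  field       91                117
sort by reading_plus_temp:
   temp  battery   site  reading  reading_plus_temp
0    -1       68  field       91                 90
5    26       73  field       91                117
2    43       64  field       91                134
4    11       21   dock      902                913
1    31       57   dock      902                933
3    45       27   dock      902                947
drop duplicate site (keep=last):
   temp  battery   site  reading  reading_plus_temp
2    43       64  field       91                134
3    45       27   dock      902                947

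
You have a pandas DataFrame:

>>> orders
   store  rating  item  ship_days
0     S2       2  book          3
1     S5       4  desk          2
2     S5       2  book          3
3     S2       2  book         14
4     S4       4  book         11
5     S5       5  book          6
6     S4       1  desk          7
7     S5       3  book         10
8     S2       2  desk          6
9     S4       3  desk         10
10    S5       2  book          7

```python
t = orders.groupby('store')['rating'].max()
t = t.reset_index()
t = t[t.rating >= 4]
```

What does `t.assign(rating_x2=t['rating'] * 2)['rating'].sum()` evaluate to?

group by store, max of rating:
store
S2    2
S4    4
S5    5
Name: rating, dtype: int64
reset_index():
  store  rating
0    S2       2
1    S4       4
2    S5       5
filter rows where rating >= 4:
  store  rating
1    S4       4
2    S5       5
add column rating_x2 = t['rating'] * 2:
  store  rating  rating_x2
1    S4       4          8
2    S5       5         10

9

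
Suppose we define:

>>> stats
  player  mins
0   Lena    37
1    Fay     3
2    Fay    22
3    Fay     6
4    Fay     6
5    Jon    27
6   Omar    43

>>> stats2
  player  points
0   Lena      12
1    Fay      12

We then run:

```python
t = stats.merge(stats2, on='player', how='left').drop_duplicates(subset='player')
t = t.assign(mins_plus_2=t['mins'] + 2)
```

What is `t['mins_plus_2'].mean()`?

29.5

merge on 'player' (how='left') → 7 rows:
  player  mins  points
0   Lena    37    12.0
1    Fay     3    12.0
2    Fay    22    12.0
3    Fay     6    12.0
4    Fay     6    12.0
5    Jon    27     NaN
6   Omar    43     NaN
drop duplicate player (keep=first):
  player  mins  points
0   Lena    37    12.0
1    Fay     3    12.0
5    Jon    27     NaN
6   Omar    43     NaN
add column mins_plus_2 = t['mins'] + 2:
  player  mins  points  mins_plus_2
0   Lena    37    12.0           39
1    Fay     3    12.0            5
5    Jon    27     NaN           29
6   Omar    43     NaN           45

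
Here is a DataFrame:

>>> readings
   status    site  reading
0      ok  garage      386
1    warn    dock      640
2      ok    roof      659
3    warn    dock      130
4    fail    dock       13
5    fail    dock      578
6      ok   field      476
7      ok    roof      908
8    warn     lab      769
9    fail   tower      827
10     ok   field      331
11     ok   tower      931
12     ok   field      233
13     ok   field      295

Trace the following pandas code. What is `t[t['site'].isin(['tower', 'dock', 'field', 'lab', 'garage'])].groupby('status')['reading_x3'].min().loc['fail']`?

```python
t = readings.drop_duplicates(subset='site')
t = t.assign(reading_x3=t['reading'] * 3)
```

2481

drop duplicate site (keep=first):
  status    site  reading
0     ok  garage      386
1   warn    dock      640
2     ok    roof      659
6     ok   field      476
8   warn     lab      769
9   fail   tower      827
add column reading_x3 = t['reading'] * 3:
  status    site  reading  reading_x3
0     ok  garage      386        1158
1   warn    dock      640        1920
2     ok    roof      659        1977
6     ok   field      476        1428
8   warn     lab      769        2307
9   fail   tower      827        2481
filter rows where site in ['tower', 'dock', 'field', 'lab', 'garage']:
  status    site  reading  reading_x3
0     ok  garage      386        1158
1   warn    dock      640        1920
6     ok   field      476        1428
8   warn     lab      769        2307
9   fail   tower      827        2481
group by status, min of reading_x3:
status
fail    2481
ok      1158
warn    1920
Name: reading_x3, dtype: int64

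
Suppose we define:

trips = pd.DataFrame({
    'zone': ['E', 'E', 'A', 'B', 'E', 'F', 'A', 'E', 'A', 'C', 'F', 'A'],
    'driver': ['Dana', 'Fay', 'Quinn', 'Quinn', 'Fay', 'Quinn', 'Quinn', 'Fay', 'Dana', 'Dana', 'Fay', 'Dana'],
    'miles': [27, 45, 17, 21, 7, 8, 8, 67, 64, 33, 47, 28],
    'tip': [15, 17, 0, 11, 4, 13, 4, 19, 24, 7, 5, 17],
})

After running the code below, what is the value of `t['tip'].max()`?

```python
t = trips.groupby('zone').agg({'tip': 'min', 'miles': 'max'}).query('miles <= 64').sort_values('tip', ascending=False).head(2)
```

group by zone: min(tip), max(miles):
      tip  miles
zone            
A       0     64
B      11     21
C       7     33
E       4     67
F       5     47
filter rows where miles <= 64:
      tip  miles
zone            
A       0     64
B      11     21
C       7     33
F       5     47
sort by tip descending:
      tip  miles
zone            
B      11     21
C       7     33
F       5     47
A       0     64
take first 2 rows:
      tip  miles
zone            
B      11     21
C       7     33

11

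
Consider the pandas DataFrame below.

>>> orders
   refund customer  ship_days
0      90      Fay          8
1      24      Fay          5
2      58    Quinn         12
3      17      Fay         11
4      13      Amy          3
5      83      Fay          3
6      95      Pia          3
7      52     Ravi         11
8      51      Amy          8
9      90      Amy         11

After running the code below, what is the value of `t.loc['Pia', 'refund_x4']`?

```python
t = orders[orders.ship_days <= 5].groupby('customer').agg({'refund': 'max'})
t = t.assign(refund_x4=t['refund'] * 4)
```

380

filter rows where ship_days <= 5:
   refund customer  ship_days
1      24      Fay          5
4      13      Amy          3
5      83      Fay          3
6      95      Pia          3
group by customer, max of refund:
          refund
customer        
Amy           13
Fay           83
Pia           95
add column refund_x4 = t['refund'] * 4:
          refund  refund_x4
customer                   
Amy           13         52
Fay           83        332
Pia           95        380
Hence 380.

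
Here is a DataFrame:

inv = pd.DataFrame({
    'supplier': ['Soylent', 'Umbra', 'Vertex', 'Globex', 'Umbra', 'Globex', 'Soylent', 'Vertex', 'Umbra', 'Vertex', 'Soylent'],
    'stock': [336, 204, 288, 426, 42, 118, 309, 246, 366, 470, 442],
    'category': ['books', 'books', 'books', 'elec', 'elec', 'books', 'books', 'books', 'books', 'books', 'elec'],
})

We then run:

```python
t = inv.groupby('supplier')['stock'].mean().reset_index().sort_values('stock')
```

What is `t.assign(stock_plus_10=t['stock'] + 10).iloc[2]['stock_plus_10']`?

344.666666667

group by supplier, mean of stock:
supplier
Globex     272.000000
Soylent    362.333333
Umbra      204.000000
Vertex     334.666667
Name: stock, dtype: float64
reset_index():
  supplier       stock
0   Globex  272.000000
1  Soylent  362.333333
2    Umbra  204.000000
3   Vertex  334.666667
sort by stock:
  supplier       stock
2    Umbra  204.000000
0   Globex  272.000000
3   Vertex  334.666667
1  Soylent  362.333333
add column stock_plus_10 = t['stock'] + 10:
  supplier       stock  stock_plus_10
2    Umbra  204.000000     214.000000
0   Globex  272.000000     282.000000
3   Vertex  334.666667     344.666667
1  Soylent  362.333333     372.333333
Reading off the value at position 2, column 'stock_plus_10', we get 344.666666667.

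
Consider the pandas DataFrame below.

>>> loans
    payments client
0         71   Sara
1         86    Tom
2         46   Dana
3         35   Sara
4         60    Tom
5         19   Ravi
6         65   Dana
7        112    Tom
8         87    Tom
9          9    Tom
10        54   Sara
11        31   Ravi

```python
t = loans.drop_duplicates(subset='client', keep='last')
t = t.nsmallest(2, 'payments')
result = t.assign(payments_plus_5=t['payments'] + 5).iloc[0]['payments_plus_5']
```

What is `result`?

drop duplicate client (keep=last):
    payments client
6         65   Dana
9          9    Tom
10        54   Sara
11        31   Ravi
take 2 rows with smallest payments:
    payments client
9          9    Tom
11        31   Ravi
add column payments_plus_5 = t['payments'] + 5:
    payments client  payments_plus_5
9          9    Tom               14
11        31   Ravi               36
Taking the value at position 0, column 'payments_plus_5' gives 14.

14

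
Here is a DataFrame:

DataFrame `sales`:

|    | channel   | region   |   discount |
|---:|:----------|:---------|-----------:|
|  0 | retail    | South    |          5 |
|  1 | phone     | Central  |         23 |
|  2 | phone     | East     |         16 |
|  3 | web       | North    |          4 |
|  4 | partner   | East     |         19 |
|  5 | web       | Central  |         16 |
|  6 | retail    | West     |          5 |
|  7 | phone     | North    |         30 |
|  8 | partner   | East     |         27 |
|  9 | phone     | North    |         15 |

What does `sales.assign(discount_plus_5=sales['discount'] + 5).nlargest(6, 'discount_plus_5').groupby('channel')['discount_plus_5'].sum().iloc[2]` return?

21

add column discount_plus_5 = sales['discount'] + 5:
   channel   region  discount  discount_plus_5
0   retail    South         5               10
1    phone  Central        23               28
2    phone     East        16               21
3      web    North         4                9
4  partner     East        19               24
5      web  Central        16               21
6   retail     West         5               10
7    phone    North        30               35
8  partner     East        27               32
9    phone    North        15               20
take 6 rows with largest discount_plus_5:
   channel   region  discount  discount_plus_5
7    phone    North        30               35
8  partner     East        27               32
1    phone  Central        23               28
4  partner     East        19               24
2    phone     East        16               21
5      web  Central        16               21
group by channel, sum of discount_plus_5:
channel
partner    56
phone      84
web        21
Name: discount_plus_5, dtype: int64
Hence 21.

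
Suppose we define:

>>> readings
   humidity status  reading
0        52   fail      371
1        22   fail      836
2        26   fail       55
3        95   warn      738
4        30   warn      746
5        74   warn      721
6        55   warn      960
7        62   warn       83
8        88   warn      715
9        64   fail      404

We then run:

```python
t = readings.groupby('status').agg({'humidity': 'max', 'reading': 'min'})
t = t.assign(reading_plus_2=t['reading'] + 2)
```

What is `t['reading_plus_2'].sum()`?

142

group by status: max(humidity), min(reading):
        humidity  reading
status                   
fail          64       55
warn          95       83
add column reading_plus_2 = t['reading'] + 2:
        humidity  reading  reading_plus_2
status                                   
fail          64       55              57
warn          95       83              85
Taking the sum of column 'reading_plus_2' gives 142.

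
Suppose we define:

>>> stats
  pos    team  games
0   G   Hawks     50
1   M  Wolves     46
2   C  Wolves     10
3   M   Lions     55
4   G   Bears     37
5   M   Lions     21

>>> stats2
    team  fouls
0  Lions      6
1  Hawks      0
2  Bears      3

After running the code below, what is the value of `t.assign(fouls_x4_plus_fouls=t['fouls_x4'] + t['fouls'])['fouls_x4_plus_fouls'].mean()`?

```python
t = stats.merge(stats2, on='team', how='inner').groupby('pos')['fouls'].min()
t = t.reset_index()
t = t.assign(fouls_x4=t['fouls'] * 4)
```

15.0

merge on 'team' (how='inner') → 4 rows:
  pos   team  games  fouls
0   G  Hawks     50      0
1   M  Lions     55      6
2   G  Bears     37      3
3   M  Lions     21      6
group by pos, min of fouls:
pos
G    0
M    6
Name: fouls, dtype: int64
reset_index():
  pos  fouls
0   G      0
1   M      6
add column fouls_x4 = t['fouls'] * 4:
  pos  fouls  fouls_x4
0   G      0         0
1   M      6        24
add column fouls_x4_plus_fouls = t['fouls_x4'] + t['fouls']:
  pos  fouls  fouls_x4  fouls_x4_plus_fouls
0   G      0         0                    0
1   M      6        24                   30
Finally, mean of column 'fouls_x4_plus_fouls' = 15.0.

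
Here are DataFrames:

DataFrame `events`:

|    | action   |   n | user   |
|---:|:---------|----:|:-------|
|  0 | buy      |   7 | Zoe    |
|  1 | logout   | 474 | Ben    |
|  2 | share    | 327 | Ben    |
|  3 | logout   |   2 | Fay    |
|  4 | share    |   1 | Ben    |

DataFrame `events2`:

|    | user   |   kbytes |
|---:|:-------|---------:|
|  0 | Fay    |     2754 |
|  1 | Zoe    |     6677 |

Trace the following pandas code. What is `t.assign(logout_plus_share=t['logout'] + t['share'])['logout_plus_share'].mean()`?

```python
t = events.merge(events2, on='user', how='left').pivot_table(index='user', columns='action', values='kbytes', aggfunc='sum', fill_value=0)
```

merge on 'user' (how='left') → 5 rows:
   action    n user  kbytes
0     buy    7  Zoe  6677.0
1  logout  474  Ben     NaN
2   share  327  Ben     NaN
3  logout    2  Fay  2754.0
4   share    1  Ben     NaN
pivot: rows=user, cols=action, sum(kbytes):
action     buy  logout  share
user                         
Ben        0.0     0.0    0.0
Fay        0.0  2754.0    0.0
Zoe     6677.0     0.0    0.0
add column logout_plus_share = t['logout'] + t['share']:
action     buy  logout  share  logout_plus_share
user                                            
Ben        0.0     0.0    0.0                0.0
Fay        0.0  2754.0    0.0             2754.0
Zoe     6677.0     0.0    0.0                0.0

918.0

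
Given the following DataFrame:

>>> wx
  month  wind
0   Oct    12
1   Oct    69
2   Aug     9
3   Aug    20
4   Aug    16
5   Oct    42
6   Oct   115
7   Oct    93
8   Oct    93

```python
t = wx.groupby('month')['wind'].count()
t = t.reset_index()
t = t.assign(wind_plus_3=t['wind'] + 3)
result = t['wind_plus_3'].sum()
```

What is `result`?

group by month, count of wind:
month
Aug    3
Oct    6
Name: wind, dtype: int64
reset_index():
  month  wind
0   Aug     3
1   Oct     6
add column wind_plus_3 = t['wind'] + 3:
  month  wind  wind_plus_3
0   Aug     3            6
1   Oct     6            9

15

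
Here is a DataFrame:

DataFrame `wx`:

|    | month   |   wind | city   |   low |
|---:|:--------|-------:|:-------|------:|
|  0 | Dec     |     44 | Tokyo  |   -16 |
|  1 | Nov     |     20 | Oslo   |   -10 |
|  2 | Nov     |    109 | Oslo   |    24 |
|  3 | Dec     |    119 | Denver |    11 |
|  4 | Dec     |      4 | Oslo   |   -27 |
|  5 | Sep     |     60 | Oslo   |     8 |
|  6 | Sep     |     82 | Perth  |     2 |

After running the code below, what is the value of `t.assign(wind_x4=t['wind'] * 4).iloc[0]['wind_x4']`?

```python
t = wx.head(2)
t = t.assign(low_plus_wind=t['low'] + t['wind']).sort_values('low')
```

take first 2 rows:
  month  wind   city  low
0   Dec    44  Tokyo  -16
1   Nov    20   Oslo  -10
add column low_plus_wind = t['low'] + t['wind']:
  month  wind   city  low  low_plus_wind
0   Dec    44  Tokyo  -16             28
1   Nov    20   Oslo  -10             10
sort by low:
  month  wind   city  low  low_plus_wind
0   Dec    44  Tokyo  -16             28
1   Nov    20   Oslo  -10             10
add column wind_x4 = t['wind'] * 4:
  month  wind   city  low  low_plus_wind  wind_x4
0   Dec    44  Tokyo  -16             28      176
1   Nov    20   Oslo  -10             10       80
Taking the value at position 0, column 'wind_x4' gives 176.

176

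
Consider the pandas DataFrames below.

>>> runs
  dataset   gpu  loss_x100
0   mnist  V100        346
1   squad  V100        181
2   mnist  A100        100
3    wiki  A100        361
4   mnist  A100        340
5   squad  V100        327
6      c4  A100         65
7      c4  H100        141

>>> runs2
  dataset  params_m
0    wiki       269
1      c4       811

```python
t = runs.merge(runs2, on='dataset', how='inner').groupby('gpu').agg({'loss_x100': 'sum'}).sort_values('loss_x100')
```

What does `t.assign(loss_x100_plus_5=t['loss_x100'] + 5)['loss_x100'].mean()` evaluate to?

merge on 'dataset' (how='inner') → 3 rows:
  dataset   gpu  loss_x100  params_m
0    wiki  A100        361       269
1      c4  A100         65       811
2      c4  H100        141       811
group by gpu, sum of loss_x100:
      loss_x100
gpu            
A100        426
H100        141
sort by loss_x100:
      loss_x100
gpu            
H100        141
A100        426
add column loss_x100_plus_5 = t['loss_x100'] + 5:
      loss_x100  loss_x100_plus_5
gpu                              
H100        141               146
A100        426               431
So mean() = 283.5.

283.5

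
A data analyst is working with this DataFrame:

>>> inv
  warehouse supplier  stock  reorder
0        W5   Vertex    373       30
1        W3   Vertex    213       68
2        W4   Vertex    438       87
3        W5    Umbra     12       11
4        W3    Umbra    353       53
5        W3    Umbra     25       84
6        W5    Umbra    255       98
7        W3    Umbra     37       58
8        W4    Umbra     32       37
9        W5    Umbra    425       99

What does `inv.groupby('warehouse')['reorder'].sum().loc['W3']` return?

263

group by warehouse, sum of reorder:
warehouse
W3    263
W4    124
W5    238
Name: reorder, dtype: int64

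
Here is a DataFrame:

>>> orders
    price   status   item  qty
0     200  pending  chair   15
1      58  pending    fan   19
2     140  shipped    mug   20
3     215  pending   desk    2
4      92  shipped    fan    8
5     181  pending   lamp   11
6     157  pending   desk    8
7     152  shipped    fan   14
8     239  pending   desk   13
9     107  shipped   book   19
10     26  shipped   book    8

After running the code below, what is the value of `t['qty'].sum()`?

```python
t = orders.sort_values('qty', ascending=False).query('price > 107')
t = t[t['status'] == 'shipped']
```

34

sort by qty descending:
    price   status   item  qty
2     140  shipped    mug   20
1      58  pending    fan   19
9     107  shipped   book   19
0     200  pending  chair   15
7     152  shipped    fan   14
8     239  pending   desk   13
5     181  pending   lamp   11
4      92  shipped    fan    8
6     157  pending   desk    8
10     26  shipped   book    8
3     215  pending   desk    2
filter rows where price > 107:
   price   status   item  qty
2    140  shipped    mug   20
0    200  pending  chair   15
7    152  shipped    fan   14
8    239  pending   desk   13
5    181  pending   lamp   11
6    157  pending   desk    8
3    215  pending   desk    2
filter rows where status == 'shipped':
   price   status item  qty
2    140  shipped  mug   20
7    152  shipped  fan   14
Reading off the sum of column 'qty', we get 34.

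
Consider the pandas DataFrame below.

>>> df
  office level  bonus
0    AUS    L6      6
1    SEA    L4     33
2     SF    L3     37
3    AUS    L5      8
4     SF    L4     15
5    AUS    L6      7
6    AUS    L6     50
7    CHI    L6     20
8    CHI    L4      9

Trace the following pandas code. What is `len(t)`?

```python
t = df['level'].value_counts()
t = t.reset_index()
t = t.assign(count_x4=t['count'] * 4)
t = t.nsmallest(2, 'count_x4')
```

2

value_counts of level:
level
L6    4
L4    3
L3    1
L5    1
Name: count, dtype: int64
reset_index():
  level  count
0    L6      4
1    L4      3
2    L3      1
3    L5      1
add column count_x4 = t['count'] * 4:
  level  count  count_x4
0    L6      4        16
1    L4      3        12
2    L3      1         4
3    L5      1         4
take 2 rows with smallest count_x4:
  level  count  count_x4
2    L3      1         4
3    L5      1         4
Taking the number of rows gives 2.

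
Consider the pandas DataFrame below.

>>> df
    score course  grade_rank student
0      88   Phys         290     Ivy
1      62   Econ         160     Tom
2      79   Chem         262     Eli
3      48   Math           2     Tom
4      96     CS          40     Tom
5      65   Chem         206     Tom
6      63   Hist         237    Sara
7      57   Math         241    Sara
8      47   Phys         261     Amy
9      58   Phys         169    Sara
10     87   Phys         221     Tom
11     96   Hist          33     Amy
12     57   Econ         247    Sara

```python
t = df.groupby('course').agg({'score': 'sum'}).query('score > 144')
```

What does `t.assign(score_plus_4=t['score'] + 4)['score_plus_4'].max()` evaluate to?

group by course, sum of score:
        score
course       
CS         96
Chem      144
Econ      119
Hist      159
Math      105
Phys      280
filter rows where score > 144:
        score
course       
Hist      159
Phys      280
add column score_plus_4 = t['score'] + 4:
        score  score_plus_4
course                     
Hist      159           163
Phys      280           284
So max() = 284.

284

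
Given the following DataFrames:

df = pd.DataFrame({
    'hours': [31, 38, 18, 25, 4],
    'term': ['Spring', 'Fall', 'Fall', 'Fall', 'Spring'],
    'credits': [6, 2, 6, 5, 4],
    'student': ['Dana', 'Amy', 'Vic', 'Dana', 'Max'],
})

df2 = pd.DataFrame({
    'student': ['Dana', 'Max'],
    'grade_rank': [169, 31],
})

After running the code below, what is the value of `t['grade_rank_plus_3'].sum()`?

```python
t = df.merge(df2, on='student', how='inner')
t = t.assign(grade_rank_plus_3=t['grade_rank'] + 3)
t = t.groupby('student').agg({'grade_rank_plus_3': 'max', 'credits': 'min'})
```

merge on 'student' (how='inner') → 3 rows:
   hours    term  credits student  grade_rank
0     31  Spring        6    Dana         169
1     25    Fall        5    Dana         169
2      4  Spring        4     Max          31
add column grade_rank_plus_3 = t['grade_rank'] + 3:
   hours    term  credits student  grade_rank  grade_rank_plus_3
0     31  Spring        6    Dana         169                172
1     25    Fall        5    Dana         169                172
2      4  Spring        4     Max          31                 34
group by student: max(grade_rank_plus_3), min(credits):
         grade_rank_plus_3  credits
student                            
Dana                   172        5
Max                     34        4

206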